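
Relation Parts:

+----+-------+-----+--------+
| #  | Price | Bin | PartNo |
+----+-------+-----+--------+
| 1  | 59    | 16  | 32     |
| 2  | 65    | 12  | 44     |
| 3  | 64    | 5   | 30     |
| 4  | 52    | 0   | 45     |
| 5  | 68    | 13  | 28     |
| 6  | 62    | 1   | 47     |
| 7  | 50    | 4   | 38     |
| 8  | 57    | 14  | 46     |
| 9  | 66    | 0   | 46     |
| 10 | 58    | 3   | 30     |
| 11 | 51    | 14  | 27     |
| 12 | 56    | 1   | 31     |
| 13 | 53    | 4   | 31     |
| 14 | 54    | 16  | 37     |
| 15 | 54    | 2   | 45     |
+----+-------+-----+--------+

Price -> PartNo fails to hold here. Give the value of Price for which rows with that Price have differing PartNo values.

54

Price=59: row 1 → PartNo = 32 ✓
Price=65: row 2 → PartNo = 44 ✓
Price=64: row 3 → PartNo = 30 ✓
Price=52: row 4 → PartNo = 45 ✓
Price=68: row 5 → PartNo = 28 ✓
Price=62: row 6 → PartNo = 47 ✓
Price=50: row 7 → PartNo = 38 ✓
Price=57: row 8 → PartNo = 46 ✓
Price=66: row 9 → PartNo = 46 ✓
Price=58: row 10 → PartNo = 30 ✓
Price=51: row 11 → PartNo = 27 ✓
Price=56: row 12 → PartNo = 31 ✓
Price=53: row 13 → PartNo = 31 ✓
Price=54: rows 14, 15 → PartNo takes values {37, 45} — violation
The only Price value with inconsistent PartNo is Price=54.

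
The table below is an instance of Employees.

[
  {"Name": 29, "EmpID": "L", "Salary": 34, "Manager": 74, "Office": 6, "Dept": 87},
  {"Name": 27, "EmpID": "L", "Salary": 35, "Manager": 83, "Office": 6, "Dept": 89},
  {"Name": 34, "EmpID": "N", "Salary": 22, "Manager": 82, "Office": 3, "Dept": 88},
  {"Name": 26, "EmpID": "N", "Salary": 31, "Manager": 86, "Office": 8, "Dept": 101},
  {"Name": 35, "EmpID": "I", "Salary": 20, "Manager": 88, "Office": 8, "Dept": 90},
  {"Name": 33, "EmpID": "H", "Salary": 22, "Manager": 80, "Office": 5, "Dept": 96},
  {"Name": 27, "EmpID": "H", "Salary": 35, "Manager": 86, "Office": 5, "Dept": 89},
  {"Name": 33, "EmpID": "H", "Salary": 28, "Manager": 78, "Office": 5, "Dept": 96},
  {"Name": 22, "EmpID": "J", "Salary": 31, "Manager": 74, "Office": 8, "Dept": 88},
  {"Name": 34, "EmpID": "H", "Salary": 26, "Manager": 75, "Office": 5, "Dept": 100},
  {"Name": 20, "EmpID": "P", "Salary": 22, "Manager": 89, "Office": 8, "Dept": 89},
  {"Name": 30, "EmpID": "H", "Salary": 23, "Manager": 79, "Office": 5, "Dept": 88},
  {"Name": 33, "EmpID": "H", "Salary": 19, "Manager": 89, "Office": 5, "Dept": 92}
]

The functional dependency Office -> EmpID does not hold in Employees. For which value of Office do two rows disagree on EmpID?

8

Office=6: 2 rows → EmpID = L, L ✓
Office=3: 1 row → EmpID = N ✓
Office=8: 4 rows → EmpID takes values {N, I, J, P} — violation
Office=5: 6 rows → EmpID = H, H, H, H, H, H ✓
The only Office value with inconsistent EmpID is Office=8.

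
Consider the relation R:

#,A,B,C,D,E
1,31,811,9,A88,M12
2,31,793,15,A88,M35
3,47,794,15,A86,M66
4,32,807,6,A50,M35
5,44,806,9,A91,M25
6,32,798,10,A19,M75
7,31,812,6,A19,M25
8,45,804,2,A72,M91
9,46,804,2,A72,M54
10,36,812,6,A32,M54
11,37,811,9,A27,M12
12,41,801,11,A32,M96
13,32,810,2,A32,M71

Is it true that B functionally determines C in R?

B=811: rows 1, 11 → C = 9, 9 ✓
B=793: row 2 → C = 15 ✓
B=794: row 3 → C = 15 ✓
B=807: row 4 → C = 6 ✓
B=806: row 5 → C = 9 ✓
B=798: row 6 → C = 10 ✓
B=812: rows 7, 10 → C = 6, 6 ✓
B=804: rows 8, 9 → C = 2, 2 ✓
B=801: row 12 → C = 11 ✓
B=810: row 13 → C = 2 ✓
Every B value is associated with a single C value, so B -> C holds.

Yes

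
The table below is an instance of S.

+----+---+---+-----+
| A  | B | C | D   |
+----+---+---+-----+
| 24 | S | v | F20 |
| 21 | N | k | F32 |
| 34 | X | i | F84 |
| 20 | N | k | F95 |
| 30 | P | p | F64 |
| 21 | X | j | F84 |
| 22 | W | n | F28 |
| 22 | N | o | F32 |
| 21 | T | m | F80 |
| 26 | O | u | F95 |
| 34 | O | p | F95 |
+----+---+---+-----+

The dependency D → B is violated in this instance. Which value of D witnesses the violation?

F95

D=F20: 1 row → B = S ✓
D=F32: 2 rows → B = N, N ✓
D=F84: 2 rows → B = X, X ✓
D=F95: 3 rows → B takes values {N, O} — violation
D=F64: 1 row → B = P ✓
D=F28: 1 row → B = W ✓
D=F80: 1 row → B = T ✓
The only D value with inconsistent B is D=F95.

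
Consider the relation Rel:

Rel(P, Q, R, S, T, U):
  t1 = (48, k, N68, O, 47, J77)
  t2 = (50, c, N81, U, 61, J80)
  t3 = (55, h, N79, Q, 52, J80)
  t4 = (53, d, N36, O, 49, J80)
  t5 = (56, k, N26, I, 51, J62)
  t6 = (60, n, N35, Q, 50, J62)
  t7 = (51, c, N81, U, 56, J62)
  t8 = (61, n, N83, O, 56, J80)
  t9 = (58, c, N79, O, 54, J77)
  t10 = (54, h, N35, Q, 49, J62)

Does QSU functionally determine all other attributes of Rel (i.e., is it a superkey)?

Yes

All 10 rows have distinct QSU values, so QSU → (all attributes) holds and QSU is a superkey.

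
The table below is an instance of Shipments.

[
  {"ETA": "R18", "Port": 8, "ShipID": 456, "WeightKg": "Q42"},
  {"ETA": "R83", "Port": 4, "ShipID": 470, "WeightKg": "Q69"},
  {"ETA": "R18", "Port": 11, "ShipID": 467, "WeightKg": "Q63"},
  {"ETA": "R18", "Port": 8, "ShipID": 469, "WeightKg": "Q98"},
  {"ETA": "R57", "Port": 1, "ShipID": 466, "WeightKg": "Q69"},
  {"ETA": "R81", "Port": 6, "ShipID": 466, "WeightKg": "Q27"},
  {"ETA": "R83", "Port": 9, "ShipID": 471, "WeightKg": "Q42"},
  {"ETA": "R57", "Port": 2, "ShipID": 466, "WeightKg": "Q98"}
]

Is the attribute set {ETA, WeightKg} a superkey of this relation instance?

Yes

All 8 rows have distinct {ETA, WeightKg} values, so {ETA, WeightKg} → (all attributes) holds and {ETA, WeightKg} is a superkey.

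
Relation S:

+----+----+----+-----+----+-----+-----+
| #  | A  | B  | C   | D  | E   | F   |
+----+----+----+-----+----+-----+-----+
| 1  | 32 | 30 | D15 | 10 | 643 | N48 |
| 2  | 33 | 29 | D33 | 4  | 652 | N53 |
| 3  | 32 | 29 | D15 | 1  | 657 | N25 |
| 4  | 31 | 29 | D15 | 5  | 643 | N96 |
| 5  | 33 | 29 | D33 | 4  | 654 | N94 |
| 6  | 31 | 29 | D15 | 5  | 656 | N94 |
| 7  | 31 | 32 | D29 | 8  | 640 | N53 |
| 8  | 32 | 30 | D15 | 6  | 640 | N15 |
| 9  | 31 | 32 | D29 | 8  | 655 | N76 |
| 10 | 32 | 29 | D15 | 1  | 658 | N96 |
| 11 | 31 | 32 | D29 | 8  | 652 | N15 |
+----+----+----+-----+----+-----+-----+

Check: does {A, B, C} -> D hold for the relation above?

No

(A=32, B=30, C=D15): rows 1, 8 → D takes values {10, 6} — violation
(A=33, B=29, C=D33): rows 2, 5 → D = 4, 4 ✓
(A=32, B=29, C=D15): rows 3, 10 → D = 1, 1 ✓
(A=31, B=29, C=D15): rows 4, 6 → D = 5, 5 ✓
(A=31, B=32, C=D29): rows 7, 9, 11 → D = 8, 8, 8 ✓
Two rows agree on {A, B, C} but differ on D, so {A, B, C} -> D does not hold.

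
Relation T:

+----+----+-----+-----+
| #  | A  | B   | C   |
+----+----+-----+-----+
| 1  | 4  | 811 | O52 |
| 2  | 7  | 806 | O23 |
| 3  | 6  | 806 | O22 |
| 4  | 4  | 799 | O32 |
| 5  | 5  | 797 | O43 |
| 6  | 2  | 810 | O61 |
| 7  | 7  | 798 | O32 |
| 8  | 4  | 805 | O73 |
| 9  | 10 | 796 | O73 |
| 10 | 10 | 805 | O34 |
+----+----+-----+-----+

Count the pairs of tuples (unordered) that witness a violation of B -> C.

B=806: violating pairs (2,3) — 1 pair.
B=805: violating pairs (8,10) — 1 pair.

2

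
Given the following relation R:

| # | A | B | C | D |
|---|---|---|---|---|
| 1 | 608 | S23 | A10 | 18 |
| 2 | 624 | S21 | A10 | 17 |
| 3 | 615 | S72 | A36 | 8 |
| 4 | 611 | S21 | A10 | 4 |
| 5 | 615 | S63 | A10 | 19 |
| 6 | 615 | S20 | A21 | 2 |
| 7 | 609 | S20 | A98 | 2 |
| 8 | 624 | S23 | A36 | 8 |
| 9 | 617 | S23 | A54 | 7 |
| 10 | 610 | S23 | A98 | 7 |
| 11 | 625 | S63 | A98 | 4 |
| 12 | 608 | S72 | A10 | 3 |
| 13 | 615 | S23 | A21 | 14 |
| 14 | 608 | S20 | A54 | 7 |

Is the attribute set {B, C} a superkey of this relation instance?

Rows 2 and 4 have the same {B, C} value (B=S21, C=A10) but are distinct tuples, so {B, C} does not determine every attribute — not a superkey.

No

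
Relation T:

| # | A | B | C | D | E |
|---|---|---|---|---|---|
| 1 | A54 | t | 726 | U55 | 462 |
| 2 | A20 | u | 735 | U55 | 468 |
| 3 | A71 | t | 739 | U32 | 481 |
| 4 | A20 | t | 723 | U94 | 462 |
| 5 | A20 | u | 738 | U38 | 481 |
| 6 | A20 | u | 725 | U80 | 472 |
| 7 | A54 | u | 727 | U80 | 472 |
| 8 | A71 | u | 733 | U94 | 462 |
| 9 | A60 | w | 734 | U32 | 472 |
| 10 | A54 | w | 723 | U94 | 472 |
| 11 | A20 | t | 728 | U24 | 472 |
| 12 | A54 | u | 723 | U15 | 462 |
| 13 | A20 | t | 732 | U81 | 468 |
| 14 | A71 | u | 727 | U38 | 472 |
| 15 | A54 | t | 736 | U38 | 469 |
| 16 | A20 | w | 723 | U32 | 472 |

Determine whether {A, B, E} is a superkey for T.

All 16 rows have distinct {A, B, E} values, so {A, B, E} → (all attributes) holds and {A, B, E} is a superkey.

Yes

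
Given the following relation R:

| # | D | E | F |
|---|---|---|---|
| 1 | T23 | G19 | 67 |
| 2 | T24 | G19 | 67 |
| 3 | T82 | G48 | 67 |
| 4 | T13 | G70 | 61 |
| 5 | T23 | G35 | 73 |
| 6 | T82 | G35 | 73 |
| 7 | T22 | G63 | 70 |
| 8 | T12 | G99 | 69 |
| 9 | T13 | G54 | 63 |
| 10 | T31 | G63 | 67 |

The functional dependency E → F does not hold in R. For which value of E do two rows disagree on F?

E=G19: rows 1, 2 → F = 67, 67 ✓
E=G48: row 3 → F = 67 ✓
E=G70: row 4 → F = 61 ✓
E=G35: rows 5, 6 → F = 73, 73 ✓
E=G63: rows 7, 10 → F takes values {70, 67} — violation
E=G99: row 8 → F = 69 ✓
E=G54: row 9 → F = 63 ✓
The only E value with inconsistent F is E=G63.

G63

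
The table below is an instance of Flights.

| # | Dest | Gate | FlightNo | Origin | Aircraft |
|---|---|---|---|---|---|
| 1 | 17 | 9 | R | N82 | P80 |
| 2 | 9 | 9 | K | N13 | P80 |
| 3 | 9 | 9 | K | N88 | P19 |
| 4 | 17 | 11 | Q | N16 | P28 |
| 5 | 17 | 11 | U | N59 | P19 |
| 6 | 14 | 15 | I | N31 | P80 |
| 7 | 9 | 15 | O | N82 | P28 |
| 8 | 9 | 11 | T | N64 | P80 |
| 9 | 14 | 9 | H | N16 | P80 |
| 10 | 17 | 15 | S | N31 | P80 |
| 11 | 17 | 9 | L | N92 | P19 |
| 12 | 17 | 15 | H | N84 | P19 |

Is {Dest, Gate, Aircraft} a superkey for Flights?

All 12 rows have distinct {Dest, Gate, Aircraft} values, so {Dest, Gate, Aircraft} → (all attributes) holds and {Dest, Gate, Aircraft} is a superkey.

Yes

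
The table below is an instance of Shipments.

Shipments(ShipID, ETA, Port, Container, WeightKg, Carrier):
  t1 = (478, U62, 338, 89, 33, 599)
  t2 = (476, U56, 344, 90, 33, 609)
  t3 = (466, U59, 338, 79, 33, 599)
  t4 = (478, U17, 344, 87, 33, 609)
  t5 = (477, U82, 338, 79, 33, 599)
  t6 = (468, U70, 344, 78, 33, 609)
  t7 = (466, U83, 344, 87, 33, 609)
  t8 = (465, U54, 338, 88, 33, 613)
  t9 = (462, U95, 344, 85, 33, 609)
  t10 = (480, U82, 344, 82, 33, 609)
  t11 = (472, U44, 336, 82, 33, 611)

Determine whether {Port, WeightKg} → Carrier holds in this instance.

(Port=338, WeightKg=33): rows 1, 3, 5, 8 → Carrier takes values {599, 613} — violation
(Port=344, WeightKg=33): rows 2, 4, 6, 7, 9, 10 → Carrier = 609, 609, 609, 609, 609, 609 ✓
(Port=336, WeightKg=33): row 11 → Carrier = 611 ✓
Two rows agree on {Port, WeightKg} but differ on Carrier, so {Port, WeightKg} → Carrier does not hold.

No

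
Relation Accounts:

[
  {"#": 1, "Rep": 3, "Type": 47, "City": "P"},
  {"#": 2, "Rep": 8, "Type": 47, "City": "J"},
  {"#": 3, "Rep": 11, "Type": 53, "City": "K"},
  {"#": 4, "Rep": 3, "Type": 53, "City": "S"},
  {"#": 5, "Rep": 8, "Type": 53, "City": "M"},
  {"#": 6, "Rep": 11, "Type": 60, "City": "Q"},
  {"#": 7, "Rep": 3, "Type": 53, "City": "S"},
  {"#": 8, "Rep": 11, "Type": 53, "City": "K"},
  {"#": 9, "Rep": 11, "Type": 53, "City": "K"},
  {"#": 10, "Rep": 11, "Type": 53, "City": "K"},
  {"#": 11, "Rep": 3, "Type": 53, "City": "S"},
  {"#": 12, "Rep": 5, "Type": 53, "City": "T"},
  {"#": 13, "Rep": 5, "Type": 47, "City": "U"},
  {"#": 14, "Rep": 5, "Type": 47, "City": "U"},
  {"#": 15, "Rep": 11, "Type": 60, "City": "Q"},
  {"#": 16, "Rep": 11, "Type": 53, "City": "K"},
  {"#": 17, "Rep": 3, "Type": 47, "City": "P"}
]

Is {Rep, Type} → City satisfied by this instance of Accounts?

Yes

(Rep=3, Type=47): rows 1, 17 → City = P, P ✓
(Rep=8, Type=47): row 2 → City = J ✓
(Rep=11, Type=53): rows 3, 8, 9, 10, 16 → City = K, K, K, K, K ✓
(Rep=3, Type=53): rows 4, 7, 11 → City = S, S, S ✓
(Rep=8, Type=53): row 5 → City = M ✓
(Rep=11, Type=60): rows 6, 15 → City = Q, Q ✓
(Rep=5, Type=53): row 12 → City = T ✓
(Rep=5, Type=47): rows 13, 14 → City = U, U ✓
Every {Rep, Type} value is associated with a single City value, so {Rep, Type} → City holds.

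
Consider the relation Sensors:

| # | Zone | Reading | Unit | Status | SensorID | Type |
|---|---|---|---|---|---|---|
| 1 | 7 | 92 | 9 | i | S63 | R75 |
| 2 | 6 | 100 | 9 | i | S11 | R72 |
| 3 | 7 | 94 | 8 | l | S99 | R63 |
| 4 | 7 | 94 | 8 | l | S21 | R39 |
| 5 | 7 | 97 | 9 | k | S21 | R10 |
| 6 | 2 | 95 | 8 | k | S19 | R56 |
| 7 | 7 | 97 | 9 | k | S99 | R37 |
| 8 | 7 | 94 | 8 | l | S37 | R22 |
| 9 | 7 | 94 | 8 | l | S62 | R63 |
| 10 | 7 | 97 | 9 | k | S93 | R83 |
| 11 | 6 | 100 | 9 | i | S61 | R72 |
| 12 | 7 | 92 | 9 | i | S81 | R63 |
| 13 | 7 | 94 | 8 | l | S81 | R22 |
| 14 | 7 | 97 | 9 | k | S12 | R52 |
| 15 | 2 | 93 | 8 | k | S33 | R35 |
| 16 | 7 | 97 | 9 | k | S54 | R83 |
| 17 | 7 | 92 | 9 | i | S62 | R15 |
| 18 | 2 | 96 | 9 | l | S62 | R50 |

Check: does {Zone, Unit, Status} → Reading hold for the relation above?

No

(Zone=7, Unit=9, Status=i): rows 1, 12, 17 → Reading = 92, 92, 92 ✓
(Zone=6, Unit=9, Status=i): rows 2, 11 → Reading = 100, 100 ✓
(Zone=7, Unit=8, Status=l): rows 3, 4, 8, 9, 13 → Reading = 94, 94, 94, 94, 94 ✓
(Zone=7, Unit=9, Status=k): rows 5, 7, 10, 14, 16 → Reading = 97, 97, 97, 97, 97 ✓
(Zone=2, Unit=8, Status=k): rows 6, 15 → Reading takes values {95, 93} — violation
(Zone=2, Unit=9, Status=l): row 18 → Reading = 96 ✓
Two rows agree on {Zone, Unit, Status} but differ on Reading, so {Zone, Unit, Status} → Reading does not hold.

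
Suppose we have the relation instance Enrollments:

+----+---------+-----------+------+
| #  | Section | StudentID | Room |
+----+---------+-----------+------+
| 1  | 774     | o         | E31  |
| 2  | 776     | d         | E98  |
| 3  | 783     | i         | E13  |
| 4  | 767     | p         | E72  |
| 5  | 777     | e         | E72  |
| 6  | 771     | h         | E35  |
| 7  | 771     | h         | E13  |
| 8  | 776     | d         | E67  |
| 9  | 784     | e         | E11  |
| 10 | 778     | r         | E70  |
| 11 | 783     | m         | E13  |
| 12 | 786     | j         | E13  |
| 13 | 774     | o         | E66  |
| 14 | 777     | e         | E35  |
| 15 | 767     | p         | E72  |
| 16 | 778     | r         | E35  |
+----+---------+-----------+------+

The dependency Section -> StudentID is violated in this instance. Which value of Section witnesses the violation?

783

Section=774: rows 1, 13 → StudentID = o, o ✓
Section=776: rows 2, 8 → StudentID = d, d ✓
Section=783: rows 3, 11 → StudentID takes values {i, m} — violation
Section=767: rows 4, 15 → StudentID = p, p ✓
Section=777: rows 5, 14 → StudentID = e, e ✓
Section=771: rows 6, 7 → StudentID = h, h ✓
Section=784: row 9 → StudentID = e ✓
Section=778: rows 10, 16 → StudentID = r, r ✓
Section=786: row 12 → StudentID = j ✓
The only Section value with inconsistent StudentID is Section=783.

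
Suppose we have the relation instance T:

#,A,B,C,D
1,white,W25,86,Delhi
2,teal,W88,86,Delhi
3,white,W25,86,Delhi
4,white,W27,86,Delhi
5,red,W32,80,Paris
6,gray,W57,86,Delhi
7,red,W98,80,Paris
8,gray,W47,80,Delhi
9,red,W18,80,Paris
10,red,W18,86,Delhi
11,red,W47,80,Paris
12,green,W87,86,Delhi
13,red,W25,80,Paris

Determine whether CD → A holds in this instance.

(C=86, D=Delhi): rows 1, 2, 3, 4, 6, 10, 12 → A takes values {white, teal, gray, red, green} — violation
(C=80, D=Paris): rows 5, 7, 9, 11, 13 → A = red, red, red, red, red ✓
(C=80, D=Delhi): row 8 → A = gray ✓
Two rows agree on CD but differ on A, so CD → A does not hold.

No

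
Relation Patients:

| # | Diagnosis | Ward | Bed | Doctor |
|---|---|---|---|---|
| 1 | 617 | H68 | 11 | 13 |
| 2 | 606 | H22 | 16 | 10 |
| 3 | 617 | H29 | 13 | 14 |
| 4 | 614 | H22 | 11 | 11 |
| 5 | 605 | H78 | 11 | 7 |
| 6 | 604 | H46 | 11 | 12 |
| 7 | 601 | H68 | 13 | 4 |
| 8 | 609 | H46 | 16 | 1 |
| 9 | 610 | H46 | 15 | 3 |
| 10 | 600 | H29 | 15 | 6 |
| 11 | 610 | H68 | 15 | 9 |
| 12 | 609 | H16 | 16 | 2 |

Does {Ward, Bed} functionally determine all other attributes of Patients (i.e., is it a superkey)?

Yes

All 12 rows have distinct {Ward, Bed} values, so {Ward, Bed} → (all attributes) holds and {Ward, Bed} is a superkey.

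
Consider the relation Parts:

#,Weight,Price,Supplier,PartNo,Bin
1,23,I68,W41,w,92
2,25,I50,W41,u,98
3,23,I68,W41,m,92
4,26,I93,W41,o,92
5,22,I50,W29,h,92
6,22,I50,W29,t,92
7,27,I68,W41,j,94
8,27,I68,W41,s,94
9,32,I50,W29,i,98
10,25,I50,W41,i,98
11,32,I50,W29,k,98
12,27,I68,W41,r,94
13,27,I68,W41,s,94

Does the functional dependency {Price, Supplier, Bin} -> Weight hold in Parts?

(Price=I68, Supplier=W41, Bin=92): rows 1, 3 → Weight = 23, 23 ✓
(Price=I50, Supplier=W41, Bin=98): rows 2, 10 → Weight = 25, 25 ✓
(Price=I93, Supplier=W41, Bin=92): row 4 → Weight = 26 ✓
(Price=I50, Supplier=W29, Bin=92): rows 5, 6 → Weight = 22, 22 ✓
(Price=I68, Supplier=W41, Bin=94): rows 7, 8, 12, 13 → Weight = 27, 27, 27, 27 ✓
(Price=I50, Supplier=W29, Bin=98): rows 9, 11 → Weight = 32, 32 ✓
Every {Price, Supplier, Bin} value is associated with a single Weight value, so {Price, Supplier, Bin} -> Weight holds.

Yes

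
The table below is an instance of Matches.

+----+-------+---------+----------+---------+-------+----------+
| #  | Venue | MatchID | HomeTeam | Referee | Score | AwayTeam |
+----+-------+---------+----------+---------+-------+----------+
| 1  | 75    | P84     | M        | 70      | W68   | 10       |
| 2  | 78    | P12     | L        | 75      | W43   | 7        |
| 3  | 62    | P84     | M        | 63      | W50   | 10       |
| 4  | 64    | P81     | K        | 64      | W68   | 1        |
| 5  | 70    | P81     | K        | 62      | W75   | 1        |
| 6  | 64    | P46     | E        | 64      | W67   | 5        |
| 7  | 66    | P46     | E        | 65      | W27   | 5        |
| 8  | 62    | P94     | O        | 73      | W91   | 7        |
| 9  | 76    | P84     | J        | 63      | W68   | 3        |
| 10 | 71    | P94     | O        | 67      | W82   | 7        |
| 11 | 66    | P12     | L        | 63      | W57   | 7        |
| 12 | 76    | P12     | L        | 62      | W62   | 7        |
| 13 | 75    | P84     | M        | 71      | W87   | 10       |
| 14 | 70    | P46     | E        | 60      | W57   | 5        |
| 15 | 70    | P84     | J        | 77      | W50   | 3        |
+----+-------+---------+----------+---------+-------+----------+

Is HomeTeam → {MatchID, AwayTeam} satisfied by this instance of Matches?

HomeTeam=M: rows 1, 3, 13 → {MatchID,AwayTeam} = (P84, 10), (P84, 10), (P84, 10) ✓
HomeTeam=L: rows 2, 11, 12 → {MatchID,AwayTeam} = (P12, 7), (P12, 7), (P12, 7) ✓
HomeTeam=K: rows 4, 5 → {MatchID,AwayTeam} = (P81, 1), (P81, 1) ✓
HomeTeam=E: rows 6, 7, 14 → {MatchID,AwayTeam} = (P46, 5), (P46, 5), (P46, 5) ✓
HomeTeam=O: rows 8, 10 → {MatchID,AwayTeam} = (P94, 7), (P94, 7) ✓
HomeTeam=J: rows 9, 15 → {MatchID,AwayTeam} = (P84, 3), (P84, 3) ✓
Every HomeTeam value is associated with a single {MatchID, AwayTeam} value, so HomeTeam → {MatchID, AwayTeam} holds.

Yes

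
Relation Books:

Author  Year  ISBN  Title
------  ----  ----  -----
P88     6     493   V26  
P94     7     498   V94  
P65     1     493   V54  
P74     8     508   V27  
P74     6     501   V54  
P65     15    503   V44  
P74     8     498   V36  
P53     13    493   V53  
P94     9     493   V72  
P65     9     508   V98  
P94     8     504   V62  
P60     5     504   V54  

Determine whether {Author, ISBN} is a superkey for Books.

Yes

All 12 rows have distinct {Author, ISBN} values, so {Author, ISBN} → (all attributes) holds and {Author, ISBN} is a superkey.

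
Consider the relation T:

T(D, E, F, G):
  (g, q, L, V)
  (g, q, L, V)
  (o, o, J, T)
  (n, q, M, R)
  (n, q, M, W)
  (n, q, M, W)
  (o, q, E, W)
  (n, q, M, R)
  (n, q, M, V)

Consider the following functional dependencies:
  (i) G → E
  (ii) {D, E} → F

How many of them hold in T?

(i) G → E: every LHS value maps to a single RHS value — holds.
(ii) {D, E} → F: every LHS value maps to a single RHS value — holds.
2 of the 2 dependencies hold.

2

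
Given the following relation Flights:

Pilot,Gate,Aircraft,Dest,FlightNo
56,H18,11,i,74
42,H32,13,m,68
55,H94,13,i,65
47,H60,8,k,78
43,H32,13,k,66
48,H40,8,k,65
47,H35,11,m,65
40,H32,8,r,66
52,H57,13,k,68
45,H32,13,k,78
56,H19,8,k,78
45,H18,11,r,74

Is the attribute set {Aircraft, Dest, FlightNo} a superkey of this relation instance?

No

Two distinct rows share (Aircraft=8, Dest=k, FlightNo=78), so {Aircraft, Dest, FlightNo} does not determine every attribute — not a superkey.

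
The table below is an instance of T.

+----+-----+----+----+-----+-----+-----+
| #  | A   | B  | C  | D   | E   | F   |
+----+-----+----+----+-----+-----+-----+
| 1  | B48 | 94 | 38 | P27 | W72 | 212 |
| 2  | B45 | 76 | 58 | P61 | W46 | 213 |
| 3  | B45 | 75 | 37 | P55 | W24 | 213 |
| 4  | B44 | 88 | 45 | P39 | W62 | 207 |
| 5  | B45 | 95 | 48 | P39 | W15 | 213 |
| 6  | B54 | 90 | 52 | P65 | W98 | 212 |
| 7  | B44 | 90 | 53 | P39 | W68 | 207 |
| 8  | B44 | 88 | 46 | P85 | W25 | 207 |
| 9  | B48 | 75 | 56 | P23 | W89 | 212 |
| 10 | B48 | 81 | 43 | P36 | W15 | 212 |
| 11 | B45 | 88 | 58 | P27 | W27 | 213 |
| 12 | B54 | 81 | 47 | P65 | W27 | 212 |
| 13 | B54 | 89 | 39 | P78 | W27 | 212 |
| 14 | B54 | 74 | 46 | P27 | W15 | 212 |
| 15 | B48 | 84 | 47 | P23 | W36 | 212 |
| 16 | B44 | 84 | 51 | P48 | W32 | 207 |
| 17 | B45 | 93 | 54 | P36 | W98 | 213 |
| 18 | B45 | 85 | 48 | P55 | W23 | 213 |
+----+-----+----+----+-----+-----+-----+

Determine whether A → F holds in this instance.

A=B48: rows 1, 9, 10, 15 → F = 212, 212, 212, 212 ✓
A=B45: rows 2, 3, 5, 11, 17, 18 → F = 213, 213, 213, 213, 213, 213 ✓
A=B44: rows 4, 7, 8, 16 → F = 207, 207, 207, 207 ✓
A=B54: rows 6, 12, 13, 14 → F = 212, 212, 212, 212 ✓
Every A value is associated with a single F value, so A → F holds.

Yes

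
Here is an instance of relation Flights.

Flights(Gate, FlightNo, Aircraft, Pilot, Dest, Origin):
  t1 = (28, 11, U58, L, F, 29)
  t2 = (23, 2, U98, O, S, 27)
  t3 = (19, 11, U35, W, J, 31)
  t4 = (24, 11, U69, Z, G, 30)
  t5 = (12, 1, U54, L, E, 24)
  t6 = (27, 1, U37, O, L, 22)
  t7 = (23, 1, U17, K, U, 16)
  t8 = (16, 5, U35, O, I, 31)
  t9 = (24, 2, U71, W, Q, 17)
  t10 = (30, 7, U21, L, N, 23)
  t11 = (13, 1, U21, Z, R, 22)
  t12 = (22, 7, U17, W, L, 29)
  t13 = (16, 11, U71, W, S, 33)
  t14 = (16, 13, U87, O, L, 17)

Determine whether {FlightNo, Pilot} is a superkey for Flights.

No

Rows 3 and 13 have the same {FlightNo, Pilot} value (FlightNo=11, Pilot=W) but are distinct tuples, so {FlightNo, Pilot} does not determine every attribute — not a superkey.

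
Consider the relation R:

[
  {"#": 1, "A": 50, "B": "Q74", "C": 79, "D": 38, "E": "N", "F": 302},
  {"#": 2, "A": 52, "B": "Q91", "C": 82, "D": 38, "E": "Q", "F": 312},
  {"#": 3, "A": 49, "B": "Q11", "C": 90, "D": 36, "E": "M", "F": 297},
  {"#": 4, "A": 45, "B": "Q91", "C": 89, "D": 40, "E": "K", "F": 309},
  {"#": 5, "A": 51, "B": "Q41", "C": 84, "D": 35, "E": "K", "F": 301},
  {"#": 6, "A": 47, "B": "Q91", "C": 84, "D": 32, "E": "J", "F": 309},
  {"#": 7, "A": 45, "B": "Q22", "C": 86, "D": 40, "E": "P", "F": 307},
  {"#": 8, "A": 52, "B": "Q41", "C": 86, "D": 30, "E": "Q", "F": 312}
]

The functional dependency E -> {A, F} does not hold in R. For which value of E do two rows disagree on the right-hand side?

E=N: row 1 → {A,F} = (50, 302) ✓
E=Q: rows 2, 8 → {A,F} = (52, 312), (52, 312) ✓
E=M: row 3 → {A,F} = (49, 297) ✓
E=K: rows 4, 5 → {A,F} takes values {(45, 309), (51, 301)} — violation
E=J: row 6 → {A,F} = (47, 309) ✓
E=P: row 7 → {A,F} = (45, 307) ✓
The only E value with inconsistent RHS is E=K.

K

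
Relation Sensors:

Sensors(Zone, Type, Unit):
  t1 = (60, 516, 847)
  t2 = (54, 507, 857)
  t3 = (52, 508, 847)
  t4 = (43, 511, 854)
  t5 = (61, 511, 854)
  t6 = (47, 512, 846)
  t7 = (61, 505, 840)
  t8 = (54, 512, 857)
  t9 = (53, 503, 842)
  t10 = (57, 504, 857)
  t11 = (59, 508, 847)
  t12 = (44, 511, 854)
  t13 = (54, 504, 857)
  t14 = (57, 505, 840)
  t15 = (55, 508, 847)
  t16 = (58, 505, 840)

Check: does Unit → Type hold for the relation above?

Unit=847: rows 1, 3, 11, 15 → Type takes values {516, 508} — violation
Unit=857: rows 2, 8, 10, 13 → Type takes values {507, 512, 504} — violation
Unit=854: rows 4, 5, 12 → Type = 511, 511, 511 ✓
Unit=846: row 6 → Type = 512 ✓
Unit=840: rows 7, 14, 16 → Type = 505, 505, 505 ✓
Unit=842: row 9 → Type = 503 ✓
Two rows agree on Unit but differ on Type, so Unit → Type does not hold.

No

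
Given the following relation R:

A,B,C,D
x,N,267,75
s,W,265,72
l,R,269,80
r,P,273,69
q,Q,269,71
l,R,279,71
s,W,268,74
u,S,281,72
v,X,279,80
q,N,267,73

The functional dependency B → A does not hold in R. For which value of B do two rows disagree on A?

N

B=N: 2 rows → A takes values {x, q} — violation
B=W: 2 rows → A = s, s ✓
B=R: 2 rows → A = l, l ✓
B=P: 1 row → A = r ✓
B=Q: 1 row → A = q ✓
B=S: 1 row → A = u ✓
B=X: 1 row → A = v ✓
The only B value with inconsistent A is B=N.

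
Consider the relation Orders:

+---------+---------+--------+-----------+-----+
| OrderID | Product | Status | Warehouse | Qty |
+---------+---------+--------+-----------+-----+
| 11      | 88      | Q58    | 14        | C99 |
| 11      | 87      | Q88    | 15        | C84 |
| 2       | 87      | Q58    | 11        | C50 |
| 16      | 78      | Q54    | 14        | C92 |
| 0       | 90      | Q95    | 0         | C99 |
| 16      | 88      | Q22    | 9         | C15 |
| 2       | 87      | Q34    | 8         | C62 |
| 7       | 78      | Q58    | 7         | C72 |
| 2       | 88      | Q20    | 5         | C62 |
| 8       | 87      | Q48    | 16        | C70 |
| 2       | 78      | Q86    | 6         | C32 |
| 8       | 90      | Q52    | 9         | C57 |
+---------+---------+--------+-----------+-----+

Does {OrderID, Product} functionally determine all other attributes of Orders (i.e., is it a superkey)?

No

Two distinct rows share (OrderID=2, Product=87), so {OrderID, Product} does not determine every attribute — not a superkey.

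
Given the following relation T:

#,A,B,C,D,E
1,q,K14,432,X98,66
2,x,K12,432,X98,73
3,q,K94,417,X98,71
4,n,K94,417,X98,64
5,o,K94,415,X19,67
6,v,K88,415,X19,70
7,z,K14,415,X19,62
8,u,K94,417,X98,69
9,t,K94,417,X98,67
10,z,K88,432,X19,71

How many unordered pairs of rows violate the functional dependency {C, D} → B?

(C=432, D=X98): violating pairs (1,2) — 1 pair.
(C=417, D=X98): all 4 rows agree on B — 0 pairs.
(C=415, D=X19): violating pairs (5,6), (5,7), (6,7) — 3 pairs.

4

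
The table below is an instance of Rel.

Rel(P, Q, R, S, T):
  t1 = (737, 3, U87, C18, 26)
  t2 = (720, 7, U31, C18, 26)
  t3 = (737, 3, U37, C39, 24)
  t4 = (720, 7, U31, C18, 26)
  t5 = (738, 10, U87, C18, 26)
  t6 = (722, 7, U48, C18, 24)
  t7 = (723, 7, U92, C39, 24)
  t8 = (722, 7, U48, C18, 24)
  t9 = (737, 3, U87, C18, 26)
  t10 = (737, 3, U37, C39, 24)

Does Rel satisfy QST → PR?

Yes

(Q=3, S=C18, T=26): rows 1, 9 → {P,R} = (737, U87), (737, U87) ✓
(Q=7, S=C18, T=26): rows 2, 4 → {P,R} = (720, U31), (720, U31) ✓
(Q=3, S=C39, T=24): rows 3, 10 → {P,R} = (737, U37), (737, U37) ✓
(Q=10, S=C18, T=26): row 5 → {P,R} = (738, U87) ✓
(Q=7, S=C18, T=24): rows 6, 8 → {P,R} = (722, U48), (722, U48) ✓
(Q=7, S=C39, T=24): row 7 → {P,R} = (723, U92) ✓
Every QST value is associated with a single PR value, so QST → PR holds.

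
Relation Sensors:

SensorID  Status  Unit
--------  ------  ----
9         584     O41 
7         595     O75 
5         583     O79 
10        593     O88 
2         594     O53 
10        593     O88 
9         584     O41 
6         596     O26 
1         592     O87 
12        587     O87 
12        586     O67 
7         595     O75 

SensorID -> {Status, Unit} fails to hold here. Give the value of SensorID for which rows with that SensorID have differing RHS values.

12

SensorID=9: 2 rows → {Status,Unit} = (584, O41), (584, O41) ✓
SensorID=7: 2 rows → {Status,Unit} = (595, O75), (595, O75) ✓
SensorID=5: 1 row → {Status,Unit} = (583, O79) ✓
SensorID=10: 2 rows → {Status,Unit} = (593, O88), (593, O88) ✓
SensorID=2: 1 row → {Status,Unit} = (594, O53) ✓
SensorID=6: 1 row → {Status,Unit} = (596, O26) ✓
SensorID=1: 1 row → {Status,Unit} = (592, O87) ✓
SensorID=12: 2 rows → {Status,Unit} takes values {(587, O87), (586, O67)} — violation
The only SensorID value with inconsistent RHS is SensorID=12.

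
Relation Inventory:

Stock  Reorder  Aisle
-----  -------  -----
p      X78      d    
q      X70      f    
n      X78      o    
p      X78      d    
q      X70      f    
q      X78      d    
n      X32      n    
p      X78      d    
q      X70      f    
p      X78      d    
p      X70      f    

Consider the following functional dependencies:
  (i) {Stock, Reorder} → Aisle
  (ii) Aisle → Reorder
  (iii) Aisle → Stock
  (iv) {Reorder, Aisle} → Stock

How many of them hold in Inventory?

2

(i) {Stock, Reorder} → Aisle: every LHS value maps to a single RHS value — holds.
(ii) Aisle → Reorder: every LHS value maps to a single RHS value — holds.
(iii) Aisle → Stock: Aisle=d: 5 rows → Stock takes values {p, q} — violation; Aisle=f: 4 rows → Stock takes values {q, p} — violation — fails.
(iv) {Reorder, Aisle} → Stock: (Reorder=X78, Aisle=d): 5 rows → Stock takes values {p, q} — violation; (Reorder=X70, Aisle=f): 4 rows → Stock takes values {q, p} — violation — fails.
2 of the 4 dependencies hold.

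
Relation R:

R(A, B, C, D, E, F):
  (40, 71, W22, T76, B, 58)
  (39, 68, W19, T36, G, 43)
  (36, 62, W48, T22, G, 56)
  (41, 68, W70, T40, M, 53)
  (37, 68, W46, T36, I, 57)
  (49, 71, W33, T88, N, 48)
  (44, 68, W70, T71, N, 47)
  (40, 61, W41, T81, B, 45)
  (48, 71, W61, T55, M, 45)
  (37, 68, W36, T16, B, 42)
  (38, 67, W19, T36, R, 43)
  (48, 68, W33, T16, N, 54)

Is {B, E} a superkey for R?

Two distinct rows share (B=68, E=N), so {B, E} does not determine every attribute — not a superkey.

No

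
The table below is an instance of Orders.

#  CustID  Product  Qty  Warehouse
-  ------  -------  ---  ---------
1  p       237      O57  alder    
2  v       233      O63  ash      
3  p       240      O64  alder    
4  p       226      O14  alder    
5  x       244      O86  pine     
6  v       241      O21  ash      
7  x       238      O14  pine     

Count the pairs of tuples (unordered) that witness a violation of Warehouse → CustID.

0

Warehouse=alder: all 3 rows agree on CustID — 0 pairs.
Warehouse=ash: all 2 rows agree on CustID — 0 pairs.
Warehouse=pine: all 2 rows agree on CustID — 0 pairs.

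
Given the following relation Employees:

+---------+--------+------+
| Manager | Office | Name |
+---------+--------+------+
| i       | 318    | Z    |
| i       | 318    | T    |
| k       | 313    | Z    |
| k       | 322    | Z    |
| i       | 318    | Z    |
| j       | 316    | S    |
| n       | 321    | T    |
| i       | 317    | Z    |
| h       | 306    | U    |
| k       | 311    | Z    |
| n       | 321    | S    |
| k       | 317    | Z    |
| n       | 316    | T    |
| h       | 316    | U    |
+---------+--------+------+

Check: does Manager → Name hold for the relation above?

Manager=i: 4 rows → Name takes values {Z, T} — violation
Manager=k: 4 rows → Name = Z, Z, Z, Z ✓
Manager=j: 1 row → Name = S ✓
Manager=n: 3 rows → Name takes values {T, S} — violation
Manager=h: 2 rows → Name = U, U ✓
Two rows agree on Manager but differ on Name, so Manager → Name does not hold.

No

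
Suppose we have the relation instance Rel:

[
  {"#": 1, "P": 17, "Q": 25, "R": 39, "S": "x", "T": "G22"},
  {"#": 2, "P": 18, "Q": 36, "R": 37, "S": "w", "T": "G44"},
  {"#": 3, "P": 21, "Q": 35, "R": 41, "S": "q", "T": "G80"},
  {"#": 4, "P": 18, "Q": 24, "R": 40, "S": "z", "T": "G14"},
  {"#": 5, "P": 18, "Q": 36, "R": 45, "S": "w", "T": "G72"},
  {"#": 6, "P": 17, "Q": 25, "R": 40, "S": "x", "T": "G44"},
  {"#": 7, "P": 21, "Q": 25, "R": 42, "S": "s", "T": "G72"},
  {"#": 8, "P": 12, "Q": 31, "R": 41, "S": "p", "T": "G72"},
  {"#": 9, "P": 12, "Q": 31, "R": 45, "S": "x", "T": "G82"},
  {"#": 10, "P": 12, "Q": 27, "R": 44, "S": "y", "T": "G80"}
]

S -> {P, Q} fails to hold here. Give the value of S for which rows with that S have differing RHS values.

S=x: rows 1, 6, 9 → {P,Q} takes values {(17, 25), (12, 31)} — violation
S=w: rows 2, 5 → {P,Q} = (18, 36), (18, 36) ✓
S=q: row 3 → {P,Q} = (21, 35) ✓
S=z: row 4 → {P,Q} = (18, 24) ✓
S=s: row 7 → {P,Q} = (21, 25) ✓
S=p: row 8 → {P,Q} = (12, 31) ✓
S=y: row 10 → {P,Q} = (12, 27) ✓
The only S value with inconsistent RHS is S=x.

x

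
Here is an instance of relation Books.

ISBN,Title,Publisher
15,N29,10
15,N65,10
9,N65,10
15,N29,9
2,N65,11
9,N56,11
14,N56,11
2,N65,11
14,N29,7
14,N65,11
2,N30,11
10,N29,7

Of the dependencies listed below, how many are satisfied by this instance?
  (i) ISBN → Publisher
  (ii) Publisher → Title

(i) ISBN → Publisher: ISBN=15: 3 rows → Publisher takes values {10, 9} — violation; ISBN=9: 2 rows → Publisher takes values {10, 11} — violation; ISBN=14: 3 rows → Publisher takes values {11, 7} — violation — fails.
(ii) Publisher → Title: Publisher=10: 3 rows → Title takes values {N29, N65} — violation; Publisher=11: 6 rows → Title takes values {N65, N56, N30} — violation — fails.
None of the 2 dependencies hold.

0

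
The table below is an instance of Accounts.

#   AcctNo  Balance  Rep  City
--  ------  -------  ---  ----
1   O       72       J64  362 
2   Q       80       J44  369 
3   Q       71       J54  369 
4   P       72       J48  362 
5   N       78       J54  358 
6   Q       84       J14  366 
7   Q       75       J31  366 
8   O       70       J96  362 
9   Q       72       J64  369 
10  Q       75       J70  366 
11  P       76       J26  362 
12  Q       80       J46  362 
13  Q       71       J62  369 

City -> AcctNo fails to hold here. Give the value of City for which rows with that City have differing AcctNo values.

362

City=362: rows 1, 4, 8, 11, 12 → AcctNo takes values {O, P, Q} — violation
City=369: rows 2, 3, 9, 13 → AcctNo = Q, Q, Q, Q ✓
City=358: row 5 → AcctNo = N ✓
City=366: rows 6, 7, 10 → AcctNo = Q, Q, Q ✓
The only City value with inconsistent AcctNo is City=362.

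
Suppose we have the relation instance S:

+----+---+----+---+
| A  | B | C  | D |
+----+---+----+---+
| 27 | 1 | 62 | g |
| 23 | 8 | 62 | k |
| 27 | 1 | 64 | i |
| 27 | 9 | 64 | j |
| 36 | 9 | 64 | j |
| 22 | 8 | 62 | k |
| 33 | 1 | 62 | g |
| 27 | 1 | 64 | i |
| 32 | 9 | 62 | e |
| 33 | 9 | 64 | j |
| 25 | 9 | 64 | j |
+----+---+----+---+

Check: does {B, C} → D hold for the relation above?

(B=1, C=62): 2 rows → D = g, g ✓
(B=8, C=62): 2 rows → D = k, k ✓
(B=1, C=64): 2 rows → D = i, i ✓
(B=9, C=64): 4 rows → D = j, j, j, j ✓
(B=9, C=62): 1 row → D = e ✓
Every {B, C} value is associated with a single D value, so {B, C} → D holds.

Yes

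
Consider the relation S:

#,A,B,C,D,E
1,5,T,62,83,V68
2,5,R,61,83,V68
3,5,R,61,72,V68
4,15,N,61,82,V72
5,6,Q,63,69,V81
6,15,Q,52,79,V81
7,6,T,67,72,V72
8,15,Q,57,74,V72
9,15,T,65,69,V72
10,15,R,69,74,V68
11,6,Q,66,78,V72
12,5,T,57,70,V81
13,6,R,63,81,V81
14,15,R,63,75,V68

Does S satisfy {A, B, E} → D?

(A=5, B=T, E=V68): row 1 → D = 83 ✓
(A=5, B=R, E=V68): rows 2, 3 → D takes values {83, 72} — violation
(A=15, B=N, E=V72): row 4 → D = 82 ✓
(A=6, B=Q, E=V81): row 5 → D = 69 ✓
(A=15, B=Q, E=V81): row 6 → D = 79 ✓
(A=6, B=T, E=V72): row 7 → D = 72 ✓
(A=15, B=Q, E=V72): row 8 → D = 74 ✓
(A=15, B=T, E=V72): row 9 → D = 69 ✓
(A=15, B=R, E=V68): rows 10, 14 → D takes values {74, 75} — violation
(A=6, B=Q, E=V72): row 11 → D = 78 ✓
(A=5, B=T, E=V81): row 12 → D = 70 ✓
(A=6, B=R, E=V81): row 13 → D = 81 ✓
Two rows agree on {A, B, E} but differ on D, so {A, B, E} → D does not hold.

No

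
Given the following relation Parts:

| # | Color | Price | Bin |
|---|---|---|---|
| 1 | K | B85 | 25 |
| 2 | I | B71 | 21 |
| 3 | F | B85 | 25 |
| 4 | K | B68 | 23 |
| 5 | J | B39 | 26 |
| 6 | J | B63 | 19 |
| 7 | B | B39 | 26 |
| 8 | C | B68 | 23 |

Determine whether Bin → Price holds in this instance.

Yes

Bin=25: rows 1, 3 → Price = B85, B85 ✓
Bin=21: row 2 → Price = B71 ✓
Bin=23: rows 4, 8 → Price = B68, B68 ✓
Bin=26: rows 5, 7 → Price = B39, B39 ✓
Bin=19: row 6 → Price = B63 ✓
Every Bin value is associated with a single Price value, so Bin → Price holds.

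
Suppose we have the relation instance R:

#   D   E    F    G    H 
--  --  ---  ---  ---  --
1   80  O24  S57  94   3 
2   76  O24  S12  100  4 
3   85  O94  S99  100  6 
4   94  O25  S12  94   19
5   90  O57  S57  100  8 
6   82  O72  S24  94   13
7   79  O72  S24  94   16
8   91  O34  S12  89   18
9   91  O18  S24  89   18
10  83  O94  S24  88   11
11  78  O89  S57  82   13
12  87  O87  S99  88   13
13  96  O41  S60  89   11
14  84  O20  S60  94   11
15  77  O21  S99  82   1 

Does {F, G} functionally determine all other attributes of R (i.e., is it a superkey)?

Rows 6 and 7 have the same {F, G} value (F=S24, G=94) but are distinct tuples, so {F, G} does not determine every attribute — not a superkey.

No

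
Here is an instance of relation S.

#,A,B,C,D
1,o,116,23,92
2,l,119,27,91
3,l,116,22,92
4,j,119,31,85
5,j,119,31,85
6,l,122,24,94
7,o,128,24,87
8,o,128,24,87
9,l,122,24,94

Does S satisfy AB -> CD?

(A=o, B=116): row 1 → {C,D} = (23, 92) ✓
(A=l, B=119): row 2 → {C,D} = (27, 91) ✓
(A=l, B=116): row 3 → {C,D} = (22, 92) ✓
(A=j, B=119): rows 4, 5 → {C,D} = (31, 85), (31, 85) ✓
(A=l, B=122): rows 6, 9 → {C,D} = (24, 94), (24, 94) ✓
(A=o, B=128): rows 7, 8 → {C,D} = (24, 87), (24, 87) ✓
Every AB value is associated with a single CD value, so AB -> CD holds.

Yes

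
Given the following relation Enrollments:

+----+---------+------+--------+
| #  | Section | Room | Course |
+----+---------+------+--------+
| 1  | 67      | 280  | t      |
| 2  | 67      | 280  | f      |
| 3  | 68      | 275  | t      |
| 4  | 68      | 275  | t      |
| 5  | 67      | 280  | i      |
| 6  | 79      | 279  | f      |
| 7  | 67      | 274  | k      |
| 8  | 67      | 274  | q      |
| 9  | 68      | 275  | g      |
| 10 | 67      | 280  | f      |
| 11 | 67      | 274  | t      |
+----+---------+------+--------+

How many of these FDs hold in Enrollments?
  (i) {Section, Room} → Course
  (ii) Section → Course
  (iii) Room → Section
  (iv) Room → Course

1

(i) {Section, Room} → Course: (Section=67, Room=280): rows 1, 2, 5, 10 → Course takes values {t, f, i} — violation; (Section=68, Room=275): rows 3, 4, 9 → Course takes values {t, g} — violation; (Section=67, Room=274): rows 7, 8, 11 → Course takes values {k, q, t} — violation — fails.
(ii) Section → Course: Section=67: rows 1, 2, 5, 7, 8, 10, 11 → Course takes values {t, f, i, k, q} — violation; Section=68: rows 3, 4, 9 → Course takes values {t, g} — violation — fails.
(iii) Room → Section: every LHS value maps to a single RHS value — holds.
(iv) Room → Course: Room=280: rows 1, 2, 5, 10 → Course takes values {t, f, i} — violation; Room=275: rows 3, 4, 9 → Course takes values {t, g} — violation; Room=274: rows 7, 8, 11 → Course takes values {k, q, t} — violation — fails.
1 of the 4 dependencies holds.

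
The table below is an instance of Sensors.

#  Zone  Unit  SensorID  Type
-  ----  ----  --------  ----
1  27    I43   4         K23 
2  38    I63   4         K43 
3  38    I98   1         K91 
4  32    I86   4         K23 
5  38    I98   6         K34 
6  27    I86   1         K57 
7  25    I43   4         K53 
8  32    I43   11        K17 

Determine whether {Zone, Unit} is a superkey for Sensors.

Rows 3 and 5 have the same {Zone, Unit} value (Zone=38, Unit=I98) but are distinct tuples, so {Zone, Unit} does not determine every attribute — not a superkey.

No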